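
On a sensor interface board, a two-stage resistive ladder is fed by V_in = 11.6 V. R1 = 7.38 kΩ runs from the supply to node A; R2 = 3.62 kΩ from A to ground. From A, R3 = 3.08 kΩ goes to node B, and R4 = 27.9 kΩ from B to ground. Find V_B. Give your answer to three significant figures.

V_B ≈ 3.19 V

Looking into the second stage from A: R3 + R4 = 30.98 kΩ appears in parallel with R2.
Effective lower resistance at A: R2 ‖ 30.98 = 3.241 kΩ.
First divider: V_A = V_in · 3.241/(7.38 + 3.241) = 3.540 V.
V_B = V_A × 0.9006 = 3.188 V.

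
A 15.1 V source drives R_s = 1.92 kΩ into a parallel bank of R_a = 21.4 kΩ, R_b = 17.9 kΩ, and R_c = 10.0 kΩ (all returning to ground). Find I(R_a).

I ≈ 0.508 mA

Equivalent of the parallel group: R_p = 4.936 kΩ.
Node voltage V_A = V_DC · R_p/(R_s + R_p) = 15.1 × 0.7200 = 10.87 V.
Branch current I = V_A/R_a = 10.87/21.4 = 0.5080 mA.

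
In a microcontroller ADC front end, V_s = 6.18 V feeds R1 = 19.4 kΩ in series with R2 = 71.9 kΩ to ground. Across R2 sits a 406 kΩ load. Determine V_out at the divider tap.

First combine the lower leg with the load: R2 ‖ R_L = 61.08 kΩ.
Then V_out = V_s · R2'/(R1 + R2') = 6.18 × 61.08/80.48 = 4.690 V.

V_out ≈ 4.69 V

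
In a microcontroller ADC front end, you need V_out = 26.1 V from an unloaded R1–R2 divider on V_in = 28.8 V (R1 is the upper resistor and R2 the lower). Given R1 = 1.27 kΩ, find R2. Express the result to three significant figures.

V_out/V_in = R2/(R1+R2) = 0.9062.
Rearranging, R2 = R1·k/(1−k) = 1.27 × 9.667 = 12.28 kΩ.

R2 ≈ 12.3 kΩ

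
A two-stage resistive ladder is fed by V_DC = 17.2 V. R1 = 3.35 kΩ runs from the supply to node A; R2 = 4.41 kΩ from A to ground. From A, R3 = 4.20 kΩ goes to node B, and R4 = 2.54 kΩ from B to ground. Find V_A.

V_A ≈ 7.62 V

The second stage (R3 + R4 = 6.740 kΩ) loads node A in parallel with R2.
R2 ‖ (R3+R4) = 2.666 kΩ.
V_A = 17.2 × 2.666/(3.35 + 2.666) = 7.622 V.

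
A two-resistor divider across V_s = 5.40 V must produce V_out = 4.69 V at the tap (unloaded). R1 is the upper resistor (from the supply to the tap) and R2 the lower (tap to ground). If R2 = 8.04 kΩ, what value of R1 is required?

The divider ratio is R2/(R1+R2) = 4.69/5.40 = 0.8685.
Rearranging, R1 = R2·(1−k)/k = 8.04 × 0.1514 = 1.217 kΩ.

R1 ≈ 1.22 kΩ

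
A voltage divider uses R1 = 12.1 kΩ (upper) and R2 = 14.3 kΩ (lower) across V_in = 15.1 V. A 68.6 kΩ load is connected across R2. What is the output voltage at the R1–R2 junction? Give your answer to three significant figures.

The load sits in parallel with R2, giving an effective lower resistance R2' = R2·R_L/(R2+R_L) = 11.83 kΩ.
Then V_out = V_in · R2'/(R1 + R2') = 15.1 × 11.83/23.93 = 7.466 V.

V_out ≈ 7.47 V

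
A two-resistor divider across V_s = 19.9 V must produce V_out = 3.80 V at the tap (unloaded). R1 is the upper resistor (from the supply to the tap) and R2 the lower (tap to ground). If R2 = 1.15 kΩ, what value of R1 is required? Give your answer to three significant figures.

Required fraction k = V_out/V_s = 0.1910.
R1 = R2·(1/k − 1) = 1.15 × 4.237 = 4.872 kΩ.

R1 ≈ 4.87 kΩ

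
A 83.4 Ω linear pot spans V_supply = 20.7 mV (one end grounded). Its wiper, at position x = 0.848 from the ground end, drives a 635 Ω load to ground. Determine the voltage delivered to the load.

Lower segment x·R_p = 70.72 Ω; upper segment (1−x)·R_p = 12.68 Ω.
(x·R_p) ‖ R_L = 63.64 Ω.
Then V_out = V_supply · 63.64/(12.68 + 63.64) = 17.26 mV.
(Unloaded: V_out = x·V_supply = 17.6 mV.)

V_out ≈ 17.3 mV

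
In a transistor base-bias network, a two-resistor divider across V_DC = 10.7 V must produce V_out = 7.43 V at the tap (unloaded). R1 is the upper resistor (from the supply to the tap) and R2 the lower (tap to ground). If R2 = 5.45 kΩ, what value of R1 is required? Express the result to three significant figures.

R1 ≈ 2.40 kΩ

The divider ratio is R2/(R1+R2) = 7.43/10.7 = 0.6944.
Rearranging, R1 = R2·(1−k)/k = 5.45 × 0.4401 = 2.399 kΩ.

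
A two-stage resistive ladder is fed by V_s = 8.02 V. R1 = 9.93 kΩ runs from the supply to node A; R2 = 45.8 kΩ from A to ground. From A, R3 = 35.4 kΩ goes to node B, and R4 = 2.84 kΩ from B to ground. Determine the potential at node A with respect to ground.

V_A ≈ 5.43 V

The second stage (R3 + R4 = 38.24 kΩ) loads node A in parallel with R2.
R2 ‖ (R3+R4) = 20.84 kΩ.
V_A = 8.02 × 20.84/(9.93 + 20.84) = 5.432 V.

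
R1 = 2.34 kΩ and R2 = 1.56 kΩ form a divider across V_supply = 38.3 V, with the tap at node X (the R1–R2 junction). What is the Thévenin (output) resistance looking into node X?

Zeroing V_supply shorts the top of R1 to ground, so R_th = R1 ‖ R2 = 0.9360 kΩ.

R_th ≈ 0.936 kΩ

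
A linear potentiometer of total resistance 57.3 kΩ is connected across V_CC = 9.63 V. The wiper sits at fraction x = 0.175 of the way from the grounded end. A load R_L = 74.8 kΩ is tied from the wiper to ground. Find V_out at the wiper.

Split the track: R_lower = x·R_p = 10.03 kΩ, R_upper = (1−x)·R_p = 47.27 kΩ.
Lower segment in parallel with the load: 10.03 ‖ 74.8 = 8.842 kΩ.
Then V_out = V_CC · 8.842/(47.27 + 8.842) = 1.517 V.
(Unloaded: V_out = x·V_CC = 1.69 V.)

V_out ≈ 1.52 V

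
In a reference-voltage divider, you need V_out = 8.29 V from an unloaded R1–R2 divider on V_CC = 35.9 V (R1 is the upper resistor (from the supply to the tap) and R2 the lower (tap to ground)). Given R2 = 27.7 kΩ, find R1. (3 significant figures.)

R1 ≈ 92.3 kΩ

V_out/V_CC = R2/(R1+R2) = 0.2309.
R1 = R2·(1/k − 1) = 27.7 × 3.331 = 92.26 kΩ.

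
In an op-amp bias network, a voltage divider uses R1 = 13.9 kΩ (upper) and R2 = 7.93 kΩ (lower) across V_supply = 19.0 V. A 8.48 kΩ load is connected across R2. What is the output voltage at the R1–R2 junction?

First combine the lower leg with the load: R2 ‖ R_L = 4.098 kΩ.
Then V_out = V_supply · R2'/(R1 + R2') = 19.0 × 4.098/18.00 = 4.326 V.

V_out ≈ 4.33 V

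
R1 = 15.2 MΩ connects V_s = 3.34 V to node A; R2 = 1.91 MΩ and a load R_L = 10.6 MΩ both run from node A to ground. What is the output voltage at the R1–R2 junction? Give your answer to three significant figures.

V_out ≈ 0.321 V

The load sits in parallel with R2, giving an effective lower resistance R2' = R2·R_L/(R2+R_L) = 1.618 MΩ.
Then V_out = V_s · R2'/(R1 + R2') = 3.34 × 1.618/16.82 = 0.3214 V.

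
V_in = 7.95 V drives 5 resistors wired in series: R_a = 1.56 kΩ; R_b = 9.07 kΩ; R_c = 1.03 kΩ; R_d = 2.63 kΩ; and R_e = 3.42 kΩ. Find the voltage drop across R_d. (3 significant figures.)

V ≈ 1.18 V

ΣR = 1.56 + 9.07 + 1.03 + 2.63 + 3.42 = 17.71 kΩ.
V = V_in · R/ΣR = 7.95 × 0.1485 = 1.181 V.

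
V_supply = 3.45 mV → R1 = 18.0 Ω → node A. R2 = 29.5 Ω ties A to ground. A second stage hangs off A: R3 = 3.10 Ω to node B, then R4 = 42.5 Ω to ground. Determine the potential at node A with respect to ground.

V_A ≈ 1.72 mV

Node A sees R2 in parallel with the series input of stage 2, R3 + R4 = 45.60 Ω.
R2 ‖ (R3+R4) = 17.91 Ω.
So V_A = 3.45 × 0.4988 = 1.721 mV.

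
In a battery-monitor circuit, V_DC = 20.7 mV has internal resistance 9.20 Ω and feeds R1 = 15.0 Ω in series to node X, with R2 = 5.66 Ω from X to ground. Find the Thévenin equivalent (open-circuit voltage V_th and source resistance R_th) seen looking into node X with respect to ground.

R1' = 9.20 + 15.0 = 24.20 Ω (source resistance + R1).
V_th is the unloaded tap voltage: V_DC · R2/(R1'+R2) = 20.7 × 0.1896 = 3.924 mV.
With V_DC suppressed (replaced by a short), R_th = R1' ‖ R2 = (24.20 × 5.66)/(24.20 + 5.66) = 4.587 Ω.

V_th ≈ 3.92 mV, R_th ≈ 4.59 Ω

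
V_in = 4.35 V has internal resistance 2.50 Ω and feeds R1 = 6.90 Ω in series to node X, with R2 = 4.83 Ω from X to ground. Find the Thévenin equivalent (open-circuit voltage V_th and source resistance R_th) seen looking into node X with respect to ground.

V_th ≈ 1.48 V, R_th ≈ 3.19 Ω

R1' = 2.50 + 6.90 = 9.400 Ω (source resistance + R1).
Open-circuit (no load on X): V_th = V_in · R2/(R1' + R2) = 4.35 × 4.83/(9.400 + 4.83) = 1.476 V.
Looking into X with the source shorted: R_th = R1'·R2/(R1'+R2) = 9.400 × 4.83/14.23 = 3.191 Ω.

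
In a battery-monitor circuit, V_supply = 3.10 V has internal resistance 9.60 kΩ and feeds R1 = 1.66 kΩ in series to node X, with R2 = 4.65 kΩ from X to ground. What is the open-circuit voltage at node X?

V_th ≈ 0.906 V

R1' = 9.60 + 1.66 = 11.26 kΩ (source resistance + R1).
V_th is the unloaded tap voltage: V_supply · R2/(R1'+R2) = 3.10 × 0.2923 = 0.9060 V.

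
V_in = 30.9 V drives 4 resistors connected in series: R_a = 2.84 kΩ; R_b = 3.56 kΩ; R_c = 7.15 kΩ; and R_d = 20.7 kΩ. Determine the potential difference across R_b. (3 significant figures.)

V ≈ 3.21 V

ΣR = 2.84 + 3.56 + 7.15 + 20.7 = 34.25 kΩ.
Voltage divider: V = V_in · (3.560 / 34.25) = 30.9 × 0.1039 = 3.212 V.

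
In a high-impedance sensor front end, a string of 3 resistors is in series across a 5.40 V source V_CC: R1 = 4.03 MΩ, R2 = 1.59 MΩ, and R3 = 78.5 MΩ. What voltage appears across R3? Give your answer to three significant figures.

Total series resistance ΣR = 4.03 + 1.59 + 78.5 = 84.12 MΩ.
V = V_CC · R/ΣR = 5.40 × 0.9332 = 5.039 V.

V ≈ 5.04 V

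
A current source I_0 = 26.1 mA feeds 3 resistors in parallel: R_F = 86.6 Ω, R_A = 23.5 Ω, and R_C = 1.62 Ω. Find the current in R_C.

I ≈ 24.0 mA

Conductances: ΣG = 1/86.6 + 1/23.5 + 1/1.62 = 0.6714 (1/Ω).
By the current-divider rule, I = I_0 · G_k/ΣG = 26.1 × 0.9194 = 24.00 mA.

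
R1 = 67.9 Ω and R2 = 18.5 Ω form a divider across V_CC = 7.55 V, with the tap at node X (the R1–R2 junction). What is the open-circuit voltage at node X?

V_th is the unloaded tap voltage: V_CC · R2/(R1+R2) = 7.55 × 0.2141 = 1.617 V.

V_th ≈ 1.62 V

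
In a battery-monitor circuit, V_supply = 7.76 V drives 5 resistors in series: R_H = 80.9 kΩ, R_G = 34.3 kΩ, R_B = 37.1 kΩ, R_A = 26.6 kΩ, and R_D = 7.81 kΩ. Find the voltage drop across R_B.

Series total: ΣR = 80.9 + 34.3 + 37.1 + 26.6 + 7.81 = 186.7 kΩ.
Voltage divider: V = V_supply · (37.10 / 186.7) = 7.76 × 0.1987 = 1.542 V.

V ≈ 1.54 V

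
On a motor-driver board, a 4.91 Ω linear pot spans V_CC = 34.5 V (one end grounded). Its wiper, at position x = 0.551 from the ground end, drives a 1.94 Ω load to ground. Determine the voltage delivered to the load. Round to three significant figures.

The pot divides into 2.205 Ω above the wiper and 2.705 Ω below.
(x·R_p) ‖ R_L = 1.130 Ω.
V_out = 34.5 × 1.130/(2.205 + 1.130) = 11.69 V.

V_out ≈ 11.7 V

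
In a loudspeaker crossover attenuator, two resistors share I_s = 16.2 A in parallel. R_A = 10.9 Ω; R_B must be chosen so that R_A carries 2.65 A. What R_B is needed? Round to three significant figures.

R_B ≈ 2.13 Ω

The fraction through R_A equals R_B/(R_A+R_B).
2.65/16.2 = R_B/(R_A + R_B) → R_B = R_A · (0.1636)/(1 − 0.1636) = 10.9 × 0.1956 = 2.132 Ω.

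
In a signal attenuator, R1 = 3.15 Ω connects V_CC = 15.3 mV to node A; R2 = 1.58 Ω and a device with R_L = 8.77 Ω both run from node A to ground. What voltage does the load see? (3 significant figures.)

First combine the lower leg with the load: R2 ‖ R_L = 1.339 Ω.
Voltage divider with the loaded lower leg: V_out = 15.3 × 1.339/(3.15 + 1.339) = 15.3 × 0.2983 = 4.563 mV.

V_out ≈ 4.56 mV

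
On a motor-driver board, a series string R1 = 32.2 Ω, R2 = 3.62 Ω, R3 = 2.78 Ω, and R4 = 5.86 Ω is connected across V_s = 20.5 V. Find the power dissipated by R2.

P ≈ 0.770 W

Series current I = V_s/ΣR = 20.5/44.46 = 0.4611 A.
V(R2) = I·R = 1.669 V; P = V·I = 1.669 × 0.4611 = 0.7696 W.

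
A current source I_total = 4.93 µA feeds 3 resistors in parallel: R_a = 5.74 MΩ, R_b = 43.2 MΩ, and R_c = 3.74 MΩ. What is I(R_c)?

I ≈ 2.84 µA

Total conductance ΣG = 1/5.74 + 1/43.2 + 1/3.74 = 0.4647 (units of 1/MΩ).
R_c takes the fraction G_k/ΣG = 0.2674/0.4647 = 0.5753, so I = 4.93 × 0.5753 = 2.836 µA.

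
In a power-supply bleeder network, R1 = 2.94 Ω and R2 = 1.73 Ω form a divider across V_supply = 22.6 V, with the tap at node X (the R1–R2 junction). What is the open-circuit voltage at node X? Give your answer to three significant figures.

Open-circuit (no load on X): V_th = V_supply · R2/(R1 + R2) = 22.6 × 1.73/(2.940 + 1.73) = 8.372 V.

V_th ≈ 8.37 V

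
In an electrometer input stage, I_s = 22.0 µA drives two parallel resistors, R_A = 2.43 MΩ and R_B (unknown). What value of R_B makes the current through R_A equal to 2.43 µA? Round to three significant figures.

The fraction through R_A equals R_B/(R_A+R_B).
2.43/22.0 = R_B/(R_A + R_B) → R_B = R_A · (0.1105)/(1 − 0.1105) = 2.43 × 0.1242 = 0.3017 MΩ.

R_B ≈ 0.302 MΩ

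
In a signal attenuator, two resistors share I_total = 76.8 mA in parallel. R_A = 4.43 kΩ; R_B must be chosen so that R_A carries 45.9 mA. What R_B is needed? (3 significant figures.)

R_B ≈ 6.58 kΩ

In a two-way split, I_A/I_total = R_B/(R_A + R_B).
45.9/76.8 = R_B/(R_A + R_B) → R_B = R_A · (0.5977)/(1 − 0.5977) = 4.43 × 1.485 = 6.580 kΩ.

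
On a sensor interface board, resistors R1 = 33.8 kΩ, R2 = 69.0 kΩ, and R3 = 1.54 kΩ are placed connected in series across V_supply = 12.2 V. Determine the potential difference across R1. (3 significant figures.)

V ≈ 3.95 V

Total series resistance ΣR = 33.8 + 69.0 + 1.54 = 104.3 kΩ.
V = V_supply · R/ΣR = 12.2 × 0.3239 = 3.952 V.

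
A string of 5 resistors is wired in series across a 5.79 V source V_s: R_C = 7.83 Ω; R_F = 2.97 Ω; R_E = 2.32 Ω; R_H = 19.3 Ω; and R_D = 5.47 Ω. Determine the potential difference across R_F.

Total series resistance ΣR = 7.83 + 2.97 + 2.32 + 19.3 + 5.47 = 37.89 Ω.
V = V_s · R/ΣR = 5.79 × 0.07838 = 0.4538 V.

V ≈ 0.454 V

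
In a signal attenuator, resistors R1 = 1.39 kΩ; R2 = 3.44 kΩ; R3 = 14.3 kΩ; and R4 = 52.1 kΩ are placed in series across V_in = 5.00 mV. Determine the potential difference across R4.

V ≈ 3.66 mV

Series total: ΣR = 1.39 + 3.44 + 14.3 + 52.1 = 71.23 kΩ.
By the voltage-divider rule, V = 5.00 × 52.10/71.23 = 3.657 mV.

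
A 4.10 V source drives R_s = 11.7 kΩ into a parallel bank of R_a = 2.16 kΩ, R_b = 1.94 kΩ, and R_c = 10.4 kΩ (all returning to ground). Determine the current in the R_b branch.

I ≈ 0.156 mA

Equivalent of the parallel group: R_p = 0.9306 kΩ.
Node voltage V_A = V_DC · R_p/(R_s + R_p) = 4.10 × 0.07368 = 0.3021 V.
I(R_b) = V_A / R_b = 0.3021/1.94 = 0.1557 mA.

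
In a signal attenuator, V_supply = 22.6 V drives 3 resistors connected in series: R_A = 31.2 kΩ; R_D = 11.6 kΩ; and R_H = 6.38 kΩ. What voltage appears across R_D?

V ≈ 5.33 V

Total series resistance ΣR = 31.2 + 11.6 + 6.38 = 49.18 kΩ.
Voltage divider: V = V_supply · (11.60 / 49.18) = 22.6 × 0.2359 = 5.331 V.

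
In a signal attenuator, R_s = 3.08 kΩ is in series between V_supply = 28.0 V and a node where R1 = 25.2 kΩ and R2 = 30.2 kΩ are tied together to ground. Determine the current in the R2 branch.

I ≈ 0.757 mA

Equivalent of the parallel group: R_p = 13.74 kΩ.
V_A = 28.0 × 13.74/16.82 = 22.87 V.
I(R2) = V_A / R2 = 22.87/30.2 = 0.7573 mA.
(Equivalently: I_total = 1.665 mA, then current-divider fraction G_k/ΣG = 0.4549.)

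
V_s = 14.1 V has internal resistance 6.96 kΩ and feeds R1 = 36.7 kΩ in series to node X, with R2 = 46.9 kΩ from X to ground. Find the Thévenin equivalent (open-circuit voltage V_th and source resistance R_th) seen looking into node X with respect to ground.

R1' = 6.96 + 36.7 = 43.66 kΩ (source resistance + R1).
Open-circuit (no load on X): V_th = V_s · R2/(R1' + R2) = 14.1 × 46.9/(43.66 + 46.9) = 7.302 V.
Looking into X with the source shorted: R_th = R1'·R2/(R1'+R2) = 43.66 × 46.9/90.56 = 22.61 kΩ.

V_th ≈ 7.30 V, R_th ≈ 22.6 kΩ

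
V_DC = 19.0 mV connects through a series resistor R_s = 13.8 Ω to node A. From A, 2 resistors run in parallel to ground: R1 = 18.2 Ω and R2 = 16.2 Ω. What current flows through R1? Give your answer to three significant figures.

I ≈ 0.400 mA

Equivalent of the parallel group: R_p = 8.571 Ω.
V_A = 19.0 × 8.571/22.37 = 7.279 mV.
Branch current I = V_A/R1 = 7.279/18.2 = 0.4000 mA.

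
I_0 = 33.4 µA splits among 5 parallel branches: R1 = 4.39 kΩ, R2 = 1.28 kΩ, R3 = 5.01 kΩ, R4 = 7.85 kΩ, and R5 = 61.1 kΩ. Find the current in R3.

Conductances: ΣG = 1/4.39 + 1/1.28 + 1/5.01 + 1/7.85 + 1/61.1 = 1.352 (1/kΩ).
Current divider: I(R3) = I_0 · G_k/ΣG = 33.4 × (0.1996/1.352) = 33.4 × 0.1476 = 4.930 µA.

I ≈ 4.93 µA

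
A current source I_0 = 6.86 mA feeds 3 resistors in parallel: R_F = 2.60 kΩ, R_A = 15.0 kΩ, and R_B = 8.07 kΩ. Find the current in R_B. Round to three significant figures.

Conductances: ΣG = 1/2.60 + 1/15.0 + 1/8.07 = 0.5752 (1/kΩ).
R_B takes the fraction G_k/ΣG = 0.1239/0.5752 = 0.2154, so I = 6.86 × 0.2154 = 1.478 mA.

I ≈ 1.48 mA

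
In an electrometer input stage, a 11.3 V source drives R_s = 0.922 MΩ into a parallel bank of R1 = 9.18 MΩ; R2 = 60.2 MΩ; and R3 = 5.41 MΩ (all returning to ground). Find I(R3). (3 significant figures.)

Equivalent of the parallel group: R_p = 3.222 MΩ.
Node voltage V_A = V_DC · R_p/(R_s + R_p) = 11.3 × 0.7775 = 8.786 V.
Branch current I = V_A/R3 = 8.786/5.41 = 1.624 µA.

I ≈ 1.62 µA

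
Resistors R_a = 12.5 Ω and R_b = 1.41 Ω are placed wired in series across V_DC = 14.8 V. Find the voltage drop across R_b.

Series total: ΣR = 12.5 + 1.41 = 13.91 Ω.
V = V_DC · R/ΣR = 14.8 × 0.1014 = 1.500 V.

V ≈ 1.50 V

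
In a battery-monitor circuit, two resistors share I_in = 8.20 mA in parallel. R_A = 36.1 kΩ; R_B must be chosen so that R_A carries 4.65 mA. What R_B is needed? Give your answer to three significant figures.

R_B ≈ 47.3 kΩ

Two-branch current divider: I_A = I_in · R_B/(R_A + R_B).
With f = 0.5671, R_B = R_A · f/(1−f) = 36.1 × 1.310 = 47.29 kΩ.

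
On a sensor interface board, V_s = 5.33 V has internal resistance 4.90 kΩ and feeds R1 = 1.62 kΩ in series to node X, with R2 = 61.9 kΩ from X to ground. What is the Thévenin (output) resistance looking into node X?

R_th ≈ 5.90 kΩ

R1' = 4.90 + 1.62 = 6.520 kΩ (source resistance + R1).
Looking into X with the source shorted: R_th = R1'·R2/(R1'+R2) = 6.520 × 61.9/68.42 = 5.899 kΩ.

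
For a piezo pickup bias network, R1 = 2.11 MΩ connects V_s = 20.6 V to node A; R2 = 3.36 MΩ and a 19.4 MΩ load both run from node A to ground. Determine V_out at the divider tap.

V_out ≈ 11.9 V

The load sits in parallel with R2, giving an effective lower resistance R2' = R2·R_L/(R2+R_L) = 2.864 MΩ.
Then V_out = V_s · R2'/(R1 + R2') = 20.6 × 2.864/4.974 = 11.86 V.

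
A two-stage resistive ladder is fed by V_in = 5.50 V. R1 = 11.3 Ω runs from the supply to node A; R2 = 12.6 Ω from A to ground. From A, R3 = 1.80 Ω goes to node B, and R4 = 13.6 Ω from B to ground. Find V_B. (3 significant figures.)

V_B ≈ 1.85 V

Node A sees R2 in parallel with the series input of stage 2, R3 + R4 = 15.40 Ω.
R2 ‖ (R3+R4) = 6.930 Ω.
First divider: V_A = V_in · 6.930/(11.3 + 6.930) = 2.091 V.
Then the unloaded second divider: V_B = V_A × R4/(R3+R4) = 2.091 × 0.8831 = 1.846 V.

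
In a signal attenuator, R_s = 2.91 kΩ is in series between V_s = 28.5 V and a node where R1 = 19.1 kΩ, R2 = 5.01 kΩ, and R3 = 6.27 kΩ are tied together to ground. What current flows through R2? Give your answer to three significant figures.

Combine the parallel branches: R_p = (1/19.1 + 1/5.01 + 1/6.27)⁻¹ = 2.430 kΩ.
Node voltage V_A = V_s · R_p/(R_s + R_p) = 28.5 × 0.4551 = 12.97 V.
I(R2) = V_A / R2 = 12.97/5.01 = 2.589 mA.
(Check via current divider: I_total = 5.337 mA; share G_k/ΣG = 0.4851 → same result.)

I ≈ 2.59 mA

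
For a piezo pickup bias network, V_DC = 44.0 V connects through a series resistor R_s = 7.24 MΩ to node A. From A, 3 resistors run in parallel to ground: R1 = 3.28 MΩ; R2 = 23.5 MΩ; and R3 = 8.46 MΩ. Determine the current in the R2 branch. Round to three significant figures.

I ≈ 0.428 µA

Equivalent of the parallel group: R_p = 2.148 MΩ.
V_A by voltage divider: V_A = 44.0 × 2.148/(7.24 + 2.148) = 10.07 V.
Branch current I = V_A/R2 = 10.07/23.5 = 0.4283 µA.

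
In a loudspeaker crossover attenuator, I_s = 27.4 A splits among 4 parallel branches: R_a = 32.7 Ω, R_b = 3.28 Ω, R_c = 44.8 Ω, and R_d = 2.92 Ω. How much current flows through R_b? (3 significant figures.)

Conductances: ΣG = 1/32.7 + 1/3.28 + 1/44.8 + 1/2.92 = 0.7002 (1/Ω).
By the current-divider rule, I = I_s · G_k/ΣG = 27.4 × 0.4354 = 11.93 A.

I ≈ 11.9 A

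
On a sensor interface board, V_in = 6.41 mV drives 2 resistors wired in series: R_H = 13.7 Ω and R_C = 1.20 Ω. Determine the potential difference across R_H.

Series total: ΣR = 13.7 + 1.20 = 14.90 Ω.
By the voltage-divider rule, V = 6.41 × 13.70/14.90 = 5.894 mV.

V ≈ 5.89 mV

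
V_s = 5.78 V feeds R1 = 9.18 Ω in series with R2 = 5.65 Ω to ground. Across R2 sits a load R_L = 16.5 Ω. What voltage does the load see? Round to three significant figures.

V_out ≈ 1.82 V

R2 ‖ R_L = (5.65 × 16.5)/(5.65 + 16.5) = 4.209 Ω.
Now apply the divider: V_out = 5.78 × 0.3144 = 1.817 V.
(Unloaded it would be 2.20 V; the load pulls it down.)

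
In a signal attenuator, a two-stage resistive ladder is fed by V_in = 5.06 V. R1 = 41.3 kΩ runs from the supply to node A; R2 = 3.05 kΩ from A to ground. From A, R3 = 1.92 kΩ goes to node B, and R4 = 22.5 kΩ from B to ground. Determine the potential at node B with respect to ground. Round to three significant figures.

Looking into the second stage from A: R3 + R4 = 24.42 kΩ appears in parallel with R2.
Effective lower resistance at A: R2 ‖ 24.42 = 2.711 kΩ.
First divider: V_A = V_in · 2.711/(41.3 + 2.711) = 0.3117 V.
V_B = V_A × 0.9214 = 0.2872 V.

V_B ≈ 0.287 V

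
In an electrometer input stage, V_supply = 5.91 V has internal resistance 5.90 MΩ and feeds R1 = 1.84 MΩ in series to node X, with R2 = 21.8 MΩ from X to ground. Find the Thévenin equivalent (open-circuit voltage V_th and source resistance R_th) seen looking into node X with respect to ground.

V_th ≈ 4.36 V, R_th ≈ 5.71 MΩ

R1' = 5.90 + 1.84 = 7.740 MΩ (source resistance + R1).
Open-circuit (no load on X): V_th = V_supply · R2/(R1' + R2) = 5.91 × 21.8/(7.740 + 21.8) = 4.361 V.
Zeroing V_supply shorts the top of R1' to ground, so R_th = R1' ‖ R2 = 5.712 MΩ.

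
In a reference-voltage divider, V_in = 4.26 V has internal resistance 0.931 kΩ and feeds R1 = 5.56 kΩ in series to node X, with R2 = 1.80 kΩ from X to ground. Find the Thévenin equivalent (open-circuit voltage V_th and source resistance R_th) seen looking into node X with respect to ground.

V_th ≈ 0.925 V, R_th ≈ 1.41 kΩ

R1' = 0.931 + 5.56 = 6.491 kΩ (source resistance + R1).
With X open, the divider is unloaded: V_th = 4.26 × 1.80/8.291 = 0.9249 V.
Looking into X with the source shorted: R_th = R1'·R2/(R1'+R2) = 6.491 × 1.80/8.291 = 1.409 kΩ.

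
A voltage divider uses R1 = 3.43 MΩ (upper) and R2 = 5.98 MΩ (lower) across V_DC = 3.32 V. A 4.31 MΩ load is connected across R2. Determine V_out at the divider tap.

The load sits in parallel with R2, giving an effective lower resistance R2' = R2·R_L/(R2+R_L) = 2.505 MΩ.
Then V_out = V_DC · R2'/(R1 + R2') = 3.32 × 2.505/5.935 = 1.401 V.
(Unloaded it would be 2.11 V; the load pulls it down.)

V_out ≈ 1.40 V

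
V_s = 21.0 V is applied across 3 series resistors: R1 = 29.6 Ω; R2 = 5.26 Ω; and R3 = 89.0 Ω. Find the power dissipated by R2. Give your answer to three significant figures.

P ≈ 0.151 W

The common current is I = 21.0/123.9 = 0.1695 A.
V(R2) = I·R = 0.8918 V; P = V·I = 0.8918 × 0.1695 = 0.1512 W.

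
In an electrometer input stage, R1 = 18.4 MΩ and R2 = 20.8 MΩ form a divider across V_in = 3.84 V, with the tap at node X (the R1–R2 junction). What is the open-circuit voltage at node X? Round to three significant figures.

V_th ≈ 2.04 V

With X open, the divider is unloaded: V_th = 3.84 × 20.8/39.20 = 2.038 V.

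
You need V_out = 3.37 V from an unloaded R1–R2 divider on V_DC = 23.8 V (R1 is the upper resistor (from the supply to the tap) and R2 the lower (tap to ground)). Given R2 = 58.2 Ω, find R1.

R1 ≈ 353 Ω

The divider ratio is R2/(R1+R2) = 3.37/23.8 = 0.1416.
R1 = R2·(1/k − 1) = 58.2 × 6.062 = 352.8 Ω.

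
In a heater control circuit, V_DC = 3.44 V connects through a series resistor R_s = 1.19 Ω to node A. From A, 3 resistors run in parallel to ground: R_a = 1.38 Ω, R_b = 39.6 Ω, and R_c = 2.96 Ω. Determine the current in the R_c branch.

Combine the parallel branches: R_p = (1/1.38 + 1/39.6 + 1/2.96)⁻¹ = 0.9193 Ω.
V_A by voltage divider: V_A = 3.44 × 0.9193/(1.19 + 0.9193) = 1.499 V.
Branch current I = V_A/R_c = 1.499/2.96 = 0.5065 A.

I ≈ 0.507 A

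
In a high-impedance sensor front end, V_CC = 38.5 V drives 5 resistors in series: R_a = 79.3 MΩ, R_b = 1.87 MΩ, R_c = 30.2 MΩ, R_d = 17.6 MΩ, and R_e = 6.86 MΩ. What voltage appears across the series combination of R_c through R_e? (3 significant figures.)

V ≈ 15.5 V

Series total: ΣR = 79.3 + 1.87 + 30.2 + 17.6 + 6.86 = 135.8 MΩ.
R_{R_c..R_e} = 30.2 + 17.6 + 6.86 = 54.66 MΩ.
V = V_CC · R/ΣR = 38.5 × 0.4024 = 15.49 V.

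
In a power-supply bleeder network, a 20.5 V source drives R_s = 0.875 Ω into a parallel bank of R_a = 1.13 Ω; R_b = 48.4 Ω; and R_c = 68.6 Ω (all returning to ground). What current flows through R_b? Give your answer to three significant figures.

I ≈ 0.235 A

Equivalent of the parallel group: R_p = 1.087 Ω.
V_A = 20.5 × 1.087/1.962 = 11.36 V.
Branch current I = V_A/R_b = 11.36/48.4 = 0.2346 A.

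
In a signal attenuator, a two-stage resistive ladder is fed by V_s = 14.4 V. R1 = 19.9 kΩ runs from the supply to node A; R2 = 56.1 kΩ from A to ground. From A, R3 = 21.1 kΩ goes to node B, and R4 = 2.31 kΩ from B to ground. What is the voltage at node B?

V_B ≈ 0.644 V

Looking into the second stage from A: R3 + R4 = 23.41 kΩ appears in parallel with R2.
Effective lower resistance at A: R2 ‖ 23.41 = 16.52 kΩ.
First divider: V_A = V_s · 16.52/(19.9 + 16.52) = 6.531 V.
Stage 2 is unloaded, so V_B = V_A · R4/(R3+R4) = 6.531 × 2.31/23.41 = 0.6445 V.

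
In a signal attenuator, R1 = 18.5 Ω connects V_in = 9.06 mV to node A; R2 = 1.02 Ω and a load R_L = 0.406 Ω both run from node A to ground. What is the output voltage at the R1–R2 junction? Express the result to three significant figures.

R2 ‖ R_L = (1.02 × 0.406)/(1.02 + 0.406) = 0.2904 Ω.
Then V_out = V_in · R2'/(R1 + R2') = 9.06 × 0.2904/18.79 = 0.1400 mV.
(Unloaded it would be 0.473 mV; the load pulls it down.)

V_out ≈ 0.140 mV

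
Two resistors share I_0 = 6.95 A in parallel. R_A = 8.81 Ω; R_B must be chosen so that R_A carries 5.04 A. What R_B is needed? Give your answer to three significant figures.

Two-branch current divider: I_A = I_0 · R_B/(R_A + R_B).
5.04/6.95 = R_B/(R_A + R_B) → R_B = R_A · (0.7252)/(1 − 0.7252) = 8.81 × 2.639 = 23.25 Ω.

R_B ≈ 23.2 Ω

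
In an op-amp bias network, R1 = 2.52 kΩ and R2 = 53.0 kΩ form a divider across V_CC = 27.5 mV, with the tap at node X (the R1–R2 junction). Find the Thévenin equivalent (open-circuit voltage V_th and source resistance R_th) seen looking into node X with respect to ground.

V_th ≈ 26.3 mV, R_th ≈ 2.41 kΩ

With X open, the divider is unloaded: V_th = 27.5 × 53.0/55.52 = 26.25 mV.
Looking into X with the source shorted: R_th = R1·R2/(R1+R2) = 2.520 × 53.0/55.52 = 2.406 kΩ.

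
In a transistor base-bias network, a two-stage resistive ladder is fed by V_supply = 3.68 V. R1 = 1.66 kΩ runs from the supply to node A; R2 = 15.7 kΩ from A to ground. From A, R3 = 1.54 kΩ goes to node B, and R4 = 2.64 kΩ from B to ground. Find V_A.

Node A sees R2 in parallel with the series input of stage 2, R3 + R4 = 4.180 kΩ.
Effective lower resistance at A: R2 ‖ 4.180 = 3.301 kΩ.
So V_A = 3.68 × 0.6654 = 2.449 V.

V_A ≈ 2.45 V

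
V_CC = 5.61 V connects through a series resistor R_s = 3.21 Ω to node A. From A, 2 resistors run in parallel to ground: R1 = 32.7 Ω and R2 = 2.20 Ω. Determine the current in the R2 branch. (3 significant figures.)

Equivalent of the parallel group: R_p = 2.061 Ω.
Node voltage V_A = V_CC · R_p/(R_s + R_p) = 5.61 × 0.3910 = 2.194 V.
Branch current I = V_A/R2 = 2.194/2.20 = 0.9972 A.
(Equivalently: I_total = 1.064 A, then current-divider fraction G_k/ΣG = 0.9370.)

I ≈ 0.997 A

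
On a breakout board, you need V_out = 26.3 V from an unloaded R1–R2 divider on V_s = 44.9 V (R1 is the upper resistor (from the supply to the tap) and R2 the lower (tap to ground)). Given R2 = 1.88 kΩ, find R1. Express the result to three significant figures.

R1 ≈ 1.33 kΩ

V_out/V_s = R2/(R1+R2) = 0.5857.
So R1 = R2 · (V_s/V_out − 1) = 1.88 × (44.9/26.3 − 1) = 1.88 × 0.7072 = 1.330 kΩ.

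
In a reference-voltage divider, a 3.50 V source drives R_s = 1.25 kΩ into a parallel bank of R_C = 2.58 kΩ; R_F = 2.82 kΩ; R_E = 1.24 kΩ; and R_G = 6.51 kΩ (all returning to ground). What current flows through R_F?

I ≈ 0.397 mA

Combine the parallel branches: R_p = (1/2.58 + 1/2.82 + 1/1.24 + 1/6.51)⁻¹ = 0.5875 kΩ.
V_A = 3.50 × 0.5875/1.837 = 1.119 V.
Branch current I = V_A/R_F = 1.119/2.82 = 0.3968 mA.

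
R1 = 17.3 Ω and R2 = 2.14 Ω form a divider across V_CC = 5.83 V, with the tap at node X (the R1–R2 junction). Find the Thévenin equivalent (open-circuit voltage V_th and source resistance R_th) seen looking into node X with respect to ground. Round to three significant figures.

V_th is the unloaded tap voltage: V_CC · R2/(R1+R2) = 5.83 × 0.1101 = 0.6418 V.
Looking into X with the source shorted: R_th = R1·R2/(R1+R2) = 17.30 × 2.14/19.44 = 1.904 Ω.

V_th ≈ 0.642 V, R_th ≈ 1.90 Ω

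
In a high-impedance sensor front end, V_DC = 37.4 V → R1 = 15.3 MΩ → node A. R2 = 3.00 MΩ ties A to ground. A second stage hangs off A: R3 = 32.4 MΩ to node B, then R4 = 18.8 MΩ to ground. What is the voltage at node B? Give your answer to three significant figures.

V_B ≈ 2.15 V

The second stage (R3 + R4 = 51.20 MΩ) loads node A in parallel with R2.
R2 ‖ (R3+R4) = 2.834 MΩ.
First divider: V_A = V_DC · 2.834/(15.3 + 2.834) = 5.845 V.
Then the unloaded second divider: V_B = V_A × R4/(R3+R4) = 5.845 × 0.3672 = 2.146 V.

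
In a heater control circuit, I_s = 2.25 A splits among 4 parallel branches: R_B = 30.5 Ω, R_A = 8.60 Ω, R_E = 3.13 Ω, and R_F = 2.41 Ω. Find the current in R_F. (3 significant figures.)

I ≈ 1.06 A

ΣG = 1/30.5 + 1/8.60 + 1/3.13 + 1/2.41 = 0.8835.
Current divider: I(R_F) = I_s · G_k/ΣG = 2.25 × (0.4149/0.8835) = 2.25 × 0.4697 = 1.057 A.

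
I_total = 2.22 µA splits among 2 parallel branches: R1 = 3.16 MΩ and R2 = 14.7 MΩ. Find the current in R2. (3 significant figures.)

I ≈ 0.393 µA

For two parallel branches, I_k = I_total · (other R)/(sum of R).
So I = 2.22 × 3.16/17.86 = 0.3928 µA.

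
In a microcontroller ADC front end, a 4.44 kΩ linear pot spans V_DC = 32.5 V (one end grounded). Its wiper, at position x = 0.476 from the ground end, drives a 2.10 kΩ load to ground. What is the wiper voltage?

V_out ≈ 10.1 V

Lower segment x·R_p = 2.113 kΩ; upper segment (1−x)·R_p = 2.327 kΩ.
Lower segment in parallel with the load: 2.113 ‖ 2.10 = 1.053 kΩ.
Loaded-divider output: V_out = 32.5 × 0.3117 = 10.13 V.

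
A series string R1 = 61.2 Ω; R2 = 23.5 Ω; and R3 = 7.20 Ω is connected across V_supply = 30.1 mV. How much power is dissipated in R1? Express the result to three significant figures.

P ≈ 6.57 µW

The common current is I = 30.1/91.90 = 0.3275 mA.
V(R1) = I·R = 20.04 mV; P = V·I = 20.04 × 0.3275 = 6.565 µW.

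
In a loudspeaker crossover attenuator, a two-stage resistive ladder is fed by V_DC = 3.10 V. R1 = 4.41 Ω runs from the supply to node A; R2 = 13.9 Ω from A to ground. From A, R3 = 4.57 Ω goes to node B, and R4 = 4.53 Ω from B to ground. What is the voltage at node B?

V_B ≈ 0.856 V

Looking into the second stage from A: R3 + R4 = 9.100 Ω appears in parallel with R2.
Effective lower resistance at A: R2 ‖ 9.100 = 5.500 Ω.
V_A = 3.10 × 5.500/(4.41 + 5.500) = 1.720 V.
Stage 2 is unloaded, so V_B = V_A · R4/(R3+R4) = 1.720 × 4.53/9.100 = 0.8564 V.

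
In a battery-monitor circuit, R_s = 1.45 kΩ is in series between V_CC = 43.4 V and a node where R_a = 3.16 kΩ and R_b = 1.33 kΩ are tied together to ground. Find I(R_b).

Combine the parallel branches: R_p = (1/3.16 + 1/1.33)⁻¹ = 0.9360 kΩ.
V_A = 43.4 × 0.9360/2.386 = 17.03 V.
Branch current I = V_A/R_b = 17.03/1.33 = 12.80 mA.

I ≈ 12.8 mA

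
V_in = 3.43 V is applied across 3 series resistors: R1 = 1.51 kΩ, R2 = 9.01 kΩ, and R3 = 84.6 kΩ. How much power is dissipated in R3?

P ≈ 0.110 mW

Series current I = V_in/ΣR = 3.43/95.12 = 0.03606 mA.
P(R3) = I²·R3 = (0.03606)² × 84.6 = 0.1100 mW.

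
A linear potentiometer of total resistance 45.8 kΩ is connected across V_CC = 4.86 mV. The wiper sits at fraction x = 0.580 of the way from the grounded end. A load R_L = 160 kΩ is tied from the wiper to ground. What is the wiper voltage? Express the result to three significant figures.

The pot divides into 19.24 kΩ above the wiper and 26.56 kΩ below.
R_L loads the lower segment: effective lower R = 22.78 kΩ.
V_out = 4.86 × 22.78/(19.24 + 22.78) = 2.635 mV.

V_out ≈ 2.64 mV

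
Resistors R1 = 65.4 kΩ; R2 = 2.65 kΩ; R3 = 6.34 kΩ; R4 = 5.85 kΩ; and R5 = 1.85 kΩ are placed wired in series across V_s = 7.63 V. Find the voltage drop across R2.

Series total: ΣR = 65.4 + 2.65 + 6.34 + 5.85 + 1.85 = 82.09 kΩ.
Voltage divider: V = V_s · (2.650 / 82.09) = 7.63 × 0.03228 = 0.2463 V.

V ≈ 0.246 V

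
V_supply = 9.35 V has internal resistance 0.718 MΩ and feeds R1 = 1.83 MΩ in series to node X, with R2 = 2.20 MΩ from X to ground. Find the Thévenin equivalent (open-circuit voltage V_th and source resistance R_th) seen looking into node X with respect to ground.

R1' = 0.718 + 1.83 = 2.548 MΩ (source resistance + R1).
V_th is the unloaded tap voltage: V_supply · R2/(R1'+R2) = 9.35 × 0.4634 = 4.332 V.
Looking into X with the source shorted: R_th = R1'·R2/(R1'+R2) = 2.548 × 2.20/4.748 = 1.181 MΩ.

V_th ≈ 4.33 V, R_th ≈ 1.18 MΩ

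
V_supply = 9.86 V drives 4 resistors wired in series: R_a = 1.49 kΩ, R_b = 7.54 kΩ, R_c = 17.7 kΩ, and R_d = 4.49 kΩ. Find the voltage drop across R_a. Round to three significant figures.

Series total: ΣR = 1.49 + 7.54 + 17.7 + 4.49 = 31.22 kΩ.
By the voltage-divider rule, V = 9.86 × 1.490/31.22 = 0.4706 V.

V ≈ 0.471 V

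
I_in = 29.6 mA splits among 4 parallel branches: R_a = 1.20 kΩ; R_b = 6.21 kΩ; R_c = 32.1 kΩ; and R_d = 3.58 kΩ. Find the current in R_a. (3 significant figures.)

ΣG = 1/1.20 + 1/6.21 + 1/32.1 + 1/3.58 = 1.305.
By the current-divider rule, I = I_in · G_k/ΣG = 29.6 × 0.6386 = 18.90 mA.

I ≈ 18.9 mA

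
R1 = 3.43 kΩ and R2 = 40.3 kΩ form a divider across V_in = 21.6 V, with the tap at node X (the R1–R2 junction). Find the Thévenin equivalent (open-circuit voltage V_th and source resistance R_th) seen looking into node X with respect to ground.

V_th ≈ 19.9 V, R_th ≈ 3.16 kΩ

Open-circuit (no load on X): V_th = V_in · R2/(R1 + R2) = 21.6 × 40.3/(3.430 + 40.3) = 19.91 V.
Zeroing V_in shorts the top of R1 to ground, so R_th = R1 ‖ R2 = 3.161 kΩ.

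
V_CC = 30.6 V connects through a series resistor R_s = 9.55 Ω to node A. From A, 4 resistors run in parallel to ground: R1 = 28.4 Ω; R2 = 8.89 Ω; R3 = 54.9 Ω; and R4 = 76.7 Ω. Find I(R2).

Equivalent of the parallel group: R_p = 5.588 Ω.
V_A = 30.6 × 5.588/15.14 = 11.30 V.
I(R2) = V_A / R2 = 11.30/8.89 = 1.271 A.

I ≈ 1.27 A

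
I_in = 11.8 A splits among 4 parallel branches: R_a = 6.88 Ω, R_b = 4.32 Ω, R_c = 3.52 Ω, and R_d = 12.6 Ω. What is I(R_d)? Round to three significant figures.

Conductances: ΣG = 1/6.88 + 1/4.32 + 1/3.52 + 1/12.6 = 0.7403 (1/Ω).
By the current-divider rule, I = I_in · G_k/ΣG = 11.8 × 0.1072 = 1.265 A.

I ≈ 1.27 A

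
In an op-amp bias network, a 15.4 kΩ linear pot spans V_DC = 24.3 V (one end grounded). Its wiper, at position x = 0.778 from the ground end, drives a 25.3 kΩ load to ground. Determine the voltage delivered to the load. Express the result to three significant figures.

V_out ≈ 17.1 V

Lower segment x·R_p = 11.98 kΩ; upper segment (1−x)·R_p = 3.419 kΩ.
R_L loads the lower segment: effective lower R = 8.131 kΩ.
Then V_out = V_DC · 8.131/(3.419 + 8.131) = 17.11 V.
(Unloaded: V_out = x·V_DC = 18.9 V.)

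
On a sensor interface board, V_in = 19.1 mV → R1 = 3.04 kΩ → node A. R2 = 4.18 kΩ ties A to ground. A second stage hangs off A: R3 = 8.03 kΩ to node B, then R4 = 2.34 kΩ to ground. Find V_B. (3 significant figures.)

Looking into the second stage from A: R3 + R4 = 10.37 kΩ appears in parallel with R2.
R2 ‖ (R3+R4) = 2.979 kΩ.
V_A = 19.1 × 2.979/(3.04 + 2.979) = 9.453 mV.
Then the unloaded second divider: V_B = V_A × R4/(R3+R4) = 9.453 × 0.2257 = 2.133 mV.

V_B ≈ 2.13 mV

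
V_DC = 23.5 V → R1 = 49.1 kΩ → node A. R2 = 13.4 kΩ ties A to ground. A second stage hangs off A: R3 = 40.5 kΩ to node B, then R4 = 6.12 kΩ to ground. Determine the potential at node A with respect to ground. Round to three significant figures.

Looking into the second stage from A: R3 + R4 = 46.62 kΩ appears in parallel with R2.
Effective lower resistance at A: R2 ‖ 46.62 = 10.41 kΩ.
So V_A = 23.5 × 0.1749 = 4.110 V.

V_A ≈ 4.11 V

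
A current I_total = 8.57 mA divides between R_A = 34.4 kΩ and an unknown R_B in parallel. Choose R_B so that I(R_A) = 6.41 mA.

The fraction through R_A equals R_B/(R_A+R_B).
6.41/8.57 = R_B/(R_A + R_B) → R_B = R_A · (0.7480)/(1 − 0.7480) = 34.4 × 2.968 = 102.1 kΩ.

R_B ≈ 102 kΩ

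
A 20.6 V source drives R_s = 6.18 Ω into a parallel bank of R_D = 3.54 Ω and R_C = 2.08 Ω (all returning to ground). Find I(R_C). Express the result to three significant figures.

I ≈ 1.73 A

Equivalent of the parallel group: R_p = 1.310 Ω.
V_A = 20.6 × 1.310/7.490 = 3.603 V.
I(R_C) = V_A / R_C = 3.603/2.08 = 1.732 A.
(Check via current divider: I_total = 2.750 A; share G_k/ΣG = 0.6299 → same result.)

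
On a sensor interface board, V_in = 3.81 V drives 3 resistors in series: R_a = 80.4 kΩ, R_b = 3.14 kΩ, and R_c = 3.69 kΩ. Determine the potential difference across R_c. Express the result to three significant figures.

Total series resistance ΣR = 80.4 + 3.14 + 3.69 = 87.23 kΩ.
V = V_in · R/ΣR = 3.81 × 0.04230 = 0.1612 V.

V ≈ 0.161 V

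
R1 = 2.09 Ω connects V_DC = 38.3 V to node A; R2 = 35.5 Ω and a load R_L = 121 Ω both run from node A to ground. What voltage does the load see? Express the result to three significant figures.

V_out ≈ 35.6 V

The load sits in parallel with R2, giving an effective lower resistance R2' = R2·R_L/(R2+R_L) = 27.45 Ω.
Now apply the divider: V_out = 38.3 × 0.9292 = 35.59 V.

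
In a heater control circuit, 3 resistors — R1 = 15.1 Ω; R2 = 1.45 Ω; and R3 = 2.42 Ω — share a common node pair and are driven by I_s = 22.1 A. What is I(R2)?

ΣG = 1/15.1 + 1/1.45 + 1/2.42 = 1.169.
R2 takes the fraction G_k/ΣG = 0.6897/1.169 = 0.5899, so I = 22.1 × 0.5899 = 13.04 A.

I ≈ 13.0 A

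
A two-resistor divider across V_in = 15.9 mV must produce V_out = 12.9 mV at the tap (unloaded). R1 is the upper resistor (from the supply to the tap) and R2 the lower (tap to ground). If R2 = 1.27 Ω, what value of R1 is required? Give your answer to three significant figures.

R1 ≈ 0.295 Ω

The divider ratio is R2/(R1+R2) = 12.9/15.9 = 0.8113.
Rearranging, R1 = R2·(1−k)/k = 1.27 × 0.2326 = 0.2953 Ω.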